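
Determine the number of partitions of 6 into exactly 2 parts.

Listing the qualifying partitions of 6:
1, 5
2, 4
3, 3
That's 3 in total.

3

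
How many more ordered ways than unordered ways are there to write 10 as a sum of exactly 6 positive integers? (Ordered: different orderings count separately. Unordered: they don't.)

Ordered (compositions into 6 parts): C(9,5) = 126.
Unordered (partitions into 6 parts): 5.
Difference: 126 − 5 = 121.

121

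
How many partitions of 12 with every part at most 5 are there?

47

A partial list (first 12 by largest part):
2,5,5
1,1,5,5
3,4,5
1,2,4,5
1,1,1,4,5
1,3,3,5
2,2,3,5
1,1,2,3,5
1,1,1,1,3,5
1,2,2,2,5
1,1,1,2,2,5
1,1,1,1,1,2,5
…and 35 more, for 47 total.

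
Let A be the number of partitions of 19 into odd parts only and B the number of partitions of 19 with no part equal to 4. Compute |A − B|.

260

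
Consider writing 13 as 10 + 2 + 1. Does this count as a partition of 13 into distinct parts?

Yes

The parts sum to 13, and the condition 'all summands are distinct' holds.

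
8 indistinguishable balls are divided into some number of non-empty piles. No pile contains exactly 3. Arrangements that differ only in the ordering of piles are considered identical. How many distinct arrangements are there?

15

They are:
8
1+7
2+6
1+1+6
1+2+5
1+1+1+5
4+4
2+2+4
1+1+2+4
1+1+1+1+4
2+2+2+2
1+1+2+2+2
1+1+1+1+2+2
1+1+1+1+1+1+2
1+1+1+1+1+1+1+1
Counting gives 15.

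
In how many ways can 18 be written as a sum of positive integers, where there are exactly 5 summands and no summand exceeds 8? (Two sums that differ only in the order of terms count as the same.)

There are too many to list fully; the first 12 (by largest part) are:
1, 1, 1, 7, 8
1, 1, 2, 6, 8
1, 1, 3, 5, 8
1, 2, 2, 5, 8
1, 1, 4, 4, 8
1, 2, 3, 4, 8
2, 2, 2, 4, 8
1, 3, 3, 3, 8
2, 2, 3, 3, 8
1, 1, 2, 7, 7
1, 1, 3, 6, 7
1, 2, 2, 6, 7
…and 27 more, for 39 total.

39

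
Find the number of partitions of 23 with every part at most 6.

454

There are 454 such partitions.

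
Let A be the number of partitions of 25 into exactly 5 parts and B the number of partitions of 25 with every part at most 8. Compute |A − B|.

898

Partitions of 25 into exactly 5 parts: 192.
Partitions of 25 with every part at most 8: 1090.
|192 − 1090| = 898.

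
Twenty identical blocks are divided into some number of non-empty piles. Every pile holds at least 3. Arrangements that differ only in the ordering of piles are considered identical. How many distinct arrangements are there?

There are too many to list fully; the first 12 (by largest part) are:
20
17, 3
16, 4
15, 5
14, 6
14, 3, 3
13, 7
13, 4, 3
12, 8
12, 5, 3
12, 4, 4
11, 9
…and 37 more, for 49 total.

49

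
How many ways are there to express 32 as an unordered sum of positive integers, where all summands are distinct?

390

Counting exhaustively, 390 partitions satisfy the conditions.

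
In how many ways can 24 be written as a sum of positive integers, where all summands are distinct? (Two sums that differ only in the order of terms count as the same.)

122

Direct enumeration gives 122 partitions.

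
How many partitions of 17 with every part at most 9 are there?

252

A full systematic count gives 252.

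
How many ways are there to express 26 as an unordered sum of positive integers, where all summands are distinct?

165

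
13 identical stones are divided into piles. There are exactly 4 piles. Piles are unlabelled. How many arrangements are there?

18

The partitions of 13 that satisfy the conditions:
10,1,1,1
9,2,1,1
8,3,1,1
8,2,2,1
7,4,1,1
7,3,2,1
7,2,2,2
6,5,1,1
6,4,2,1
6,3,3,1
6,3,2,2
5,5,2,1
5,4,3,1
5,4,2,2
5,3,3,2
4,4,4,1
4,4,3,2
4,3,3,3
Counting gives 18.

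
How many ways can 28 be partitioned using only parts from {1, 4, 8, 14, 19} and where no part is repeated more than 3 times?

7

They are:
19,8,1
19,4,4,1
14,14
14,8,4,1,1
14,4,4,4,1,1
8,8,8,4
8,8,4,4,4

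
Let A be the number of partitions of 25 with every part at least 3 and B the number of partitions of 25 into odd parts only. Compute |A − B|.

Partitions of 25 with every part at least 3: 130.
Partitions of 25 into odd parts only: 142.
|130 − 142| = 12.

12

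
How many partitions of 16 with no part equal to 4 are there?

154

A full systematic count gives 154.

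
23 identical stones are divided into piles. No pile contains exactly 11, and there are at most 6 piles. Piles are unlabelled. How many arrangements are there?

407

Systematic enumeration (by largest part, then next-largest, …) yields 407.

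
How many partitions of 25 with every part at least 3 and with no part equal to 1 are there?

130

Enumerating by decreasing first part gives 130 partitions in all.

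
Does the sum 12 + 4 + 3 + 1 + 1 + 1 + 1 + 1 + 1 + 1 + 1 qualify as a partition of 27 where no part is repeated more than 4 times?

The parts sum to 27, and the condition 'no summand is used more than 4 times' is violated.

No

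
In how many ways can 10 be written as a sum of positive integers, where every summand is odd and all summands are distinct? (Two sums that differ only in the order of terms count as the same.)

2

Enumerating:
9, 1
7, 3
That's 2 in total.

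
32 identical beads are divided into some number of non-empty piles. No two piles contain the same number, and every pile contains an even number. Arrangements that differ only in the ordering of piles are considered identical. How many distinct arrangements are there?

32

There are too many to list fully; the first 12 (by largest part) are:
32
30+2
28+4
26+6
26+4+2
24+8
24+6+2
22+10
22+8+2
22+6+4
20+12
20+10+2
…and 20 more, for 32 total.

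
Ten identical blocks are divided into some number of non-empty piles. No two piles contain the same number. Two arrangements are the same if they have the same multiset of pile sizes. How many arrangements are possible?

Listing the qualifying partitions of 10:
10
9,1
8,2
7,3
7,2,1
6,4
6,3,1
5,4,1
5,3,2
4,3,2,1
Counting gives 10.

10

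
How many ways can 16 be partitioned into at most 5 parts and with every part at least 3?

The partitions of 16 that satisfy the conditions:
16
3,13
4,12
5,11
6,10
3,3,10
7,9
3,4,9
8,8
3,5,8
4,4,8
3,6,7
4,5,7
3,3,3,7
4,6,6
5,5,6
3,3,4,6
3,3,5,5
3,4,4,5
4,4,4,4
3,3,3,3,4

21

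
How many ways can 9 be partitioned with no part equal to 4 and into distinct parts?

6

Enumerating:
9
8,1
7,2
6,3
6,2,1
5,3,1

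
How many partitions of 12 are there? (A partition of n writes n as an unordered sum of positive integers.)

77

Systematic enumeration (by largest part, then next-largest, …) yields 77.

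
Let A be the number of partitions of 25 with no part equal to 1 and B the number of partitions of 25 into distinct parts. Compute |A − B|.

241

Partitions of 25 with no part equal to 1: 383.
Partitions of 25 into distinct parts: 142.
|383 − 142| = 241.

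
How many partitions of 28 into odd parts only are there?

222

A full systematic count gives 222.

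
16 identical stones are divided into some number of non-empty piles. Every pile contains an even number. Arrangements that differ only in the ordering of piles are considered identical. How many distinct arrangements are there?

22

Enumerating:
16
14 + 2
12 + 4
12 + 2 + 2
10 + 6
10 + 4 + 2
10 + 2 + 2 + 2
8 + 8
8 + 6 + 2
8 + 4 + 4
8 + 4 + 2 + 2
8 + 2 + 2 + 2 + 2
6 + 6 + 4
6 + 6 + 2 + 2
6 + 4 + 4 + 2
6 + 4 + 2 + 2 + 2
6 + 2 + 2 + 2 + 2 + 2
4 + 4 + 4 + 4
4 + 4 + 4 + 2 + 2
4 + 4 + 2 + 2 + 2 + 2
4 + 2 + 2 + 2 + 2 + 2 + 2
2 + 2 + 2 + 2 + 2 + 2 + 2 + 2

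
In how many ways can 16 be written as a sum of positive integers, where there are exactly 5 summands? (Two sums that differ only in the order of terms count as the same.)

There are too many to list fully; the first 12 (by largest part) are:
12+1+1+1+1
11+2+1+1+1
10+3+1+1+1
10+2+2+1+1
9+4+1+1+1
9+3+2+1+1
9+2+2+2+1
8+5+1+1+1
8+4+2+1+1
8+3+3+1+1
8+3+2+2+1
8+2+2+2+2
…and 25 more, for 37 total.

37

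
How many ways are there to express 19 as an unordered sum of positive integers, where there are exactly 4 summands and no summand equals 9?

46

There are too many to list fully; the first 12 (by largest part) are:
16,1,1,1
15,2,1,1
14,3,1,1
14,2,2,1
13,4,1,1
13,3,2,1
13,2,2,2
12,5,1,1
12,4,2,1
12,3,3,1
12,3,2,2
11,6,1,1
…and 34 more, for 46 total.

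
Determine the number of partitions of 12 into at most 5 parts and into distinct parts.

Listing the qualifying partitions of 12:
12
11+1
10+2
9+3
9+2+1
8+4
8+3+1
7+5
7+4+1
7+3+2
6+5+1
6+4+2
6+3+2+1
5+4+3
5+4+2+1
That's 15 in total.

15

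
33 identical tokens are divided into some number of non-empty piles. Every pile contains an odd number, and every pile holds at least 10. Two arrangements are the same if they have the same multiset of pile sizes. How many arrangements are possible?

The partitions of 33 that satisfy the conditions:
33
11 + 11 + 11

2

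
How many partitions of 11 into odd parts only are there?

Listing the qualifying partitions of 11:
11
9, 1, 1
7, 3, 1
7, 1, 1, 1, 1
5, 5, 1
5, 3, 3
5, 3, 1, 1, 1
5, 1, 1, 1, 1, 1, 1
3, 3, 3, 1, 1
3, 3, 1, 1, 1, 1, 1
3, 1, 1, 1, 1, 1, 1, 1, 1
1, 1, 1, 1, 1, 1, 1, 1, 1, 1, 1
That's 12 in total.

12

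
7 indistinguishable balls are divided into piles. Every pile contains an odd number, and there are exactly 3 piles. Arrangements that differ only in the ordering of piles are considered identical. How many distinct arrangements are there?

Listing the qualifying partitions of 7:
5,1,1
3,3,1
That's 2 in total.

2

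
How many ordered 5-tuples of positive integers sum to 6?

5

A composition of 6 into 5 positive parts is chosen by placing 4 dividers among the 5 gaps between 6 units: C(5,4) = 5.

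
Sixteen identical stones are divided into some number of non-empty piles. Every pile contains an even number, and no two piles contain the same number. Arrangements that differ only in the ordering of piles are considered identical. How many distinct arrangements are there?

6

Listing the qualifying partitions of 16:
16
2 + 14
4 + 12
6 + 10
2 + 4 + 10
2 + 6 + 8
Counting gives 6.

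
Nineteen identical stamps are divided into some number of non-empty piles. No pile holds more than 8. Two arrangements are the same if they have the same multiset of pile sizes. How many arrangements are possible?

352

Systematic enumeration (by largest part, then next-largest, …) yields 352.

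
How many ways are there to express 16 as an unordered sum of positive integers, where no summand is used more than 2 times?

Counting exhaustively, 89 partitions satisfy the conditions.

89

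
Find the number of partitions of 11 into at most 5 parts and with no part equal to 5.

There are too many to list fully; the first 12 (by largest part) are:
11
1, 10
2, 9
1, 1, 9
3, 8
1, 2, 8
1, 1, 1, 8
4, 7
1, 3, 7
2, 2, 7
1, 1, 2, 7
1, 1, 1, 1, 7
…and 16 more, for 28 total.

28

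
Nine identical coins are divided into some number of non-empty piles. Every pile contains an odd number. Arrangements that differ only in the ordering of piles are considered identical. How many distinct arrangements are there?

8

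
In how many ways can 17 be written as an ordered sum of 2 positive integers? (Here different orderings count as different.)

16

By stars and bars with positive parts, the count is C(16,1) = 16.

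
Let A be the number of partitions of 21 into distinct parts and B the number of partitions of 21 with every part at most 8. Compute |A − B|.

Partitions of 21 into distinct parts: 76.
Partitions of 21 with every part at most 8: 525.
|76 − 525| = 449.

449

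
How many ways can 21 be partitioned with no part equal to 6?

Systematic enumeration (by largest part, then next-largest, …) yields 616.

616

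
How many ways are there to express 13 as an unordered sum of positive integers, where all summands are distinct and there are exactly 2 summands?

6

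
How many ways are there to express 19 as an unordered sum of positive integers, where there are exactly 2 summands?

The partitions of 19 that satisfy the conditions:
18, 1
17, 2
16, 3
15, 4
14, 5
13, 6
12, 7
11, 8
10, 9

9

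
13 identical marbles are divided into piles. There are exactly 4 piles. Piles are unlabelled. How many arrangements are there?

18

Listing the qualifying partitions of 13:
10+1+1+1
9+2+1+1
8+3+1+1
8+2+2+1
7+4+1+1
7+3+2+1
7+2+2+2
6+5+1+1
6+4+2+1
6+3+3+1
6+3+2+2
5+5+2+1
5+4+3+1
5+4+2+2
5+3+3+2
4+4+4+1
4+4+3+2
4+3+3+3
Counting gives 18.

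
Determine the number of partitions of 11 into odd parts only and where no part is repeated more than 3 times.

7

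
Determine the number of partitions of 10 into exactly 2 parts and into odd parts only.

3

The partitions of 10 that satisfy the conditions:
1 + 9
3 + 7
5 + 5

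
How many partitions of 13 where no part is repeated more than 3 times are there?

There are too many to list fully; the first 12 (by largest part) are:
13
12 + 1
11 + 2
11 + 1 + 1
10 + 3
10 + 2 + 1
10 + 1 + 1 + 1
9 + 4
9 + 3 + 1
9 + 2 + 2
9 + 2 + 1 + 1
8 + 5
…and 52 more, for 64 total.

64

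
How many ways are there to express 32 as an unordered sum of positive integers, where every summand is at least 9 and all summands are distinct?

Listing the qualifying partitions of 32:
32
23,9
22,10
21,11
20,12
19,13
18,14
17,15
13,10,9
12,11,9
That's 10 in total.

10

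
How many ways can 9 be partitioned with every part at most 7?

There are too many to list fully; the first 12 (by largest part) are:
2,7
1,1,7
3,6
1,2,6
1,1,1,6
4,5
1,3,5
2,2,5
1,1,2,5
1,1,1,1,5
1,4,4
2,3,4
…and 16 more, for 28 total.

28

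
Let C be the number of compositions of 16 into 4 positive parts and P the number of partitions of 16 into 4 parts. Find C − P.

421

Ordered (compositions into 4 parts): C(15,3) = 455.
Partitions of 16 into exactly 4 parts: 34.
Difference: 455 − 34 = 421.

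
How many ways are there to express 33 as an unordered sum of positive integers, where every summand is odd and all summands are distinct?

25

The partitions of 33 that satisfy the conditions:
33
1 + 3 + 29
1 + 5 + 27
1 + 7 + 25
3 + 5 + 25
1 + 9 + 23
3 + 7 + 23
1 + 11 + 21
3 + 9 + 21
5 + 7 + 21
1 + 13 + 19
3 + 11 + 19
5 + 9 + 19
1 + 15 + 17
3 + 13 + 17
5 + 11 + 17
7 + 9 + 17
1 + 3 + 5 + 7 + 17
5 + 13 + 15
7 + 11 + 15
1 + 3 + 5 + 9 + 15
9 + 11 + 13
1 + 3 + 5 + 11 + 13
1 + 3 + 7 + 9 + 13
1 + 5 + 7 + 9 + 11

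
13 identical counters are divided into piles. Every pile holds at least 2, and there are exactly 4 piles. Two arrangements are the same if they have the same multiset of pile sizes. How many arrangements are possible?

Enumerating:
7 + 2 + 2 + 2
6 + 3 + 2 + 2
5 + 4 + 2 + 2
5 + 3 + 3 + 2
4 + 4 + 3 + 2
4 + 3 + 3 + 3

6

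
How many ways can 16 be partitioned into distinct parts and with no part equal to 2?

The partitions of 16 that satisfy the conditions:
16
1+15
3+13
4+12
1+3+12
5+11
1+4+11
6+10
1+5+10
7+9
1+6+9
3+4+9
1+7+8
3+5+8
1+3+4+8
3+6+7
4+5+7
1+3+5+7
1+4+5+6

19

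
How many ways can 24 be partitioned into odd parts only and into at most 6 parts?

There are too many to list fully; the first 12 (by largest part) are:
1 + 23
3 + 21
1 + 1 + 1 + 21
5 + 19
1 + 1 + 3 + 19
1 + 1 + 1 + 1 + 1 + 19
7 + 17
1 + 1 + 5 + 17
1 + 3 + 3 + 17
1 + 1 + 1 + 1 + 3 + 17
9 + 15
1 + 1 + 7 + 15
…and 43 more, for 55 total.

55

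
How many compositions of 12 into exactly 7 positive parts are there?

By stars and bars with positive parts, the count is C(11,6) = 462.

462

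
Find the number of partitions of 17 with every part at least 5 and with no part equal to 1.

7

Listing the qualifying partitions of 17:
17
12+5
11+6
10+7
9+8
7+5+5
6+6+5
That's 7 in total.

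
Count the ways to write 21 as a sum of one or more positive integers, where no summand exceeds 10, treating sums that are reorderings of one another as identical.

Direct enumeration gives 653 partitions.

653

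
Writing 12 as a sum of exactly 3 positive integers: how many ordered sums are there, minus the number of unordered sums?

Compositions: C(11,2) = 55.
Unordered (partitions into 3 parts): 12.
Difference: 55 − 12 = 43.

43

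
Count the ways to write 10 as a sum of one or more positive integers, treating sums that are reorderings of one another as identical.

There are too many to list fully; the first 12 (by largest part) are:
10
9, 1
8, 2
8, 1, 1
7, 3
7, 2, 1
7, 1, 1, 1
6, 4
6, 3, 1
6, 2, 2
6, 2, 1, 1
6, 1, 1, 1, 1
…and 30 more, for 42 total.

42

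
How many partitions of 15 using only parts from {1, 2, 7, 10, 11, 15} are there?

21

Enumerating:
15
11,2,2
11,2,1,1
11,1,1,1,1
10,2,2,1
10,2,1,1,1
10,1,1,1,1,1
7,7,1
7,2,2,2,2
7,2,2,2,1,1
7,2,2,1,1,1,1
7,2,1,1,1,1,1,1
7,1,1,1,1,1,1,1,1
2,2,2,2,2,2,2,1
2,2,2,2,2,2,1,1,1
2,2,2,2,2,1,1,1,1,1
2,2,2,2,1,1,1,1,1,1,1
2,2,2,1,1,1,1,1,1,1,1,1
2,2,1,1,1,1,1,1,1,1,1,1,1
2,1,1,1,1,1,1,1,1,1,1,1,1,1
1,1,1,1,1,1,1,1,1,1,1,1,1,1,1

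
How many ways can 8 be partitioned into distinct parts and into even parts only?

They are:
8
6+2

2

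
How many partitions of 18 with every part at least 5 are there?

Enumerating:
18
13, 5
12, 6
11, 7
10, 8
9, 9
8, 5, 5
7, 6, 5
6, 6, 6

9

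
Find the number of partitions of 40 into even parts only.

Direct enumeration gives 627 partitions.

627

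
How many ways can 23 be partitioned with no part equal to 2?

463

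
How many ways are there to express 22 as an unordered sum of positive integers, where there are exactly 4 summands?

84

Systematic enumeration (by largest part, then next-largest, …) yields 84.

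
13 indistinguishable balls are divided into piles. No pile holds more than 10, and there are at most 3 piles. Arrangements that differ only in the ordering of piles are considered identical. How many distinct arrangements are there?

17

Listing the qualifying partitions of 13:
10,3
10,2,1
9,4
9,3,1
9,2,2
8,5
8,4,1
8,3,2
7,6
7,5,1
7,4,2
7,3,3
6,6,1
6,5,2
6,4,3
5,5,3
5,4,4
That's 17 in total.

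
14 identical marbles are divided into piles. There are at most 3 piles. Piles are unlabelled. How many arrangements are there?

They are:
14
13,1
12,2
12,1,1
11,3
11,2,1
10,4
10,3,1
10,2,2
9,5
9,4,1
9,3,2
8,6
8,5,1
8,4,2
8,3,3
7,7
7,6,1
7,5,2
7,4,3
6,6,2
6,5,3
6,4,4
5,5,4

24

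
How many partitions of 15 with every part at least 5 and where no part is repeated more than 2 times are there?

4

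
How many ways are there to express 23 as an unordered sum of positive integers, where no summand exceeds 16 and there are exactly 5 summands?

Enumerating by decreasing first part gives 137 partitions in all.

137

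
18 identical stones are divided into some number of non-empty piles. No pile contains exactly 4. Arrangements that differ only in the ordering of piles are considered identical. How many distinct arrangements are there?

There are 250 such partitions.

250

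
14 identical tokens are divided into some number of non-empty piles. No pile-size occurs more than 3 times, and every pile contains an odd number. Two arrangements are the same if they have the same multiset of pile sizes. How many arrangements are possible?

11

They are:
13+1
11+3
11+1+1+1
9+5
9+3+1+1
7+7
7+5+1+1
7+3+3+1
5+5+3+1
5+3+3+3
5+3+3+1+1+1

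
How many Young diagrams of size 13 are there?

Enumerating by decreasing first part gives 101 partitions in all.

101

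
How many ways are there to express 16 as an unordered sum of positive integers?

Enumerating by decreasing first part gives 231 partitions in all.

231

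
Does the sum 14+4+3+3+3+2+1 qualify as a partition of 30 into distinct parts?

The parts sum to 30, and the condition 'all summands are distinct' is violated.

No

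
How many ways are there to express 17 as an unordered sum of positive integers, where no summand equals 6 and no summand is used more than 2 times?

A full systematic count gives 81.

81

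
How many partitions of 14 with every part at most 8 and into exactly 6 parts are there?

19

Listing the qualifying partitions of 14:
8,2,1,1,1,1
7,3,1,1,1,1
7,2,2,1,1,1
6,4,1,1,1,1
6,3,2,1,1,1
6,2,2,2,1,1
5,5,1,1,1,1
5,4,2,1,1,1
5,3,3,1,1,1
5,3,2,2,1,1
5,2,2,2,2,1
4,4,3,1,1,1
4,4,2,2,1,1
4,3,3,2,1,1
4,3,2,2,2,1
4,2,2,2,2,2
3,3,3,3,1,1
3,3,3,2,2,1
3,3,2,2,2,2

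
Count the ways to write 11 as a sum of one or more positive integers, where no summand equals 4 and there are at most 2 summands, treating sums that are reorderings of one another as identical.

5

They are:
11
10,1
9,2
8,3
6,5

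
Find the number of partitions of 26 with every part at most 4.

206

Direct enumeration gives 206 partitions.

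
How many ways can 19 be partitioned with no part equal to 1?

There are 105 such partitions.

105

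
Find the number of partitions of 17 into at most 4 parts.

72

Enumerating by decreasing first part gives 72 partitions in all.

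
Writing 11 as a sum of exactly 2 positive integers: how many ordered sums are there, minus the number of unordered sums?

5

Compositions: C(10,1) = 10.
Unordered (partitions into 2 parts): 5.
Difference: 10 − 5 = 5.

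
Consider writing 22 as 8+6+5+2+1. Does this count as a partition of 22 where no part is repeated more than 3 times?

The parts sum to 22, and the condition 'no summand is used more than 3 times' holds.

Yes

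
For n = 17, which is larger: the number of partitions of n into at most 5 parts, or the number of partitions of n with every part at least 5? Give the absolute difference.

112

Partitions of 17 into at most 5 parts: 119.
Partitions of 17 with every part at least 5: 7.
|119 − 7| = 112.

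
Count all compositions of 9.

256

There are 8 gaps and each independently is a cut or not, giving 2^8 = 256.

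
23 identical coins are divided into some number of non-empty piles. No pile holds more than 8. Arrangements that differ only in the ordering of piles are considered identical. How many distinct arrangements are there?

764

Direct enumeration gives 764 partitions.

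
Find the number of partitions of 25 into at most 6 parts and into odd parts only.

There are too many to list fully; the first 12 (by largest part) are:
25
23 + 1 + 1
21 + 3 + 1
21 + 1 + 1 + 1 + 1
19 + 5 + 1
19 + 3 + 3
19 + 3 + 1 + 1 + 1
17 + 7 + 1
17 + 5 + 3
17 + 5 + 1 + 1 + 1
17 + 3 + 3 + 1 + 1
15 + 9 + 1
…and 35 more, for 47 total.

47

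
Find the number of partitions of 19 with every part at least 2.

105

Counting exhaustively, 105 partitions satisfy the conditions.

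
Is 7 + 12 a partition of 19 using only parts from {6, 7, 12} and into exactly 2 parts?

Yes

The parts sum to 19, and the condition 'each summand belongs to {6, 7, 12}' holds; the condition 'there are exactly 2 summands' holds.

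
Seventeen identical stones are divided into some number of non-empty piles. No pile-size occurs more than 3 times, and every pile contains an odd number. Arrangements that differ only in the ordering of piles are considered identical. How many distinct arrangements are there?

18

Enumerating:
17
15+1+1
13+3+1
11+5+1
11+3+3
11+3+1+1+1
9+7+1
9+5+3
9+5+1+1+1
9+3+3+1+1
7+7+3
7+7+1+1+1
7+5+5
7+5+3+1+1
7+3+3+3+1
5+5+5+1+1
5+5+3+3+1
5+3+3+3+1+1+1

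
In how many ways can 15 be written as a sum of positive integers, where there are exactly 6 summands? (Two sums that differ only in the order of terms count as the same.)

26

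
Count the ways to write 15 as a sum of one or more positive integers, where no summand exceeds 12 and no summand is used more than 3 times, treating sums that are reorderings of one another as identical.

101

There are 101 such partitions.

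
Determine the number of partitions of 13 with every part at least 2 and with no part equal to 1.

Listing the qualifying partitions of 13:
13
11, 2
10, 3
9, 4
9, 2, 2
8, 5
8, 3, 2
7, 6
7, 4, 2
7, 3, 3
7, 2, 2, 2
6, 5, 2
6, 4, 3
6, 3, 2, 2
5, 5, 3
5, 4, 4
5, 4, 2, 2
5, 3, 3, 2
5, 2, 2, 2, 2
4, 4, 3, 2
4, 3, 3, 3
4, 3, 2, 2, 2
3, 3, 3, 2, 2
3, 2, 2, 2, 2, 2

24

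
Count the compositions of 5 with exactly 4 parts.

4

Equivalently, choose which 3 of the 4 gaps become plus signs: C(4,3) = 4.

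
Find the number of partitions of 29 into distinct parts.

256

Systematic enumeration (by largest part, then next-largest, …) yields 256.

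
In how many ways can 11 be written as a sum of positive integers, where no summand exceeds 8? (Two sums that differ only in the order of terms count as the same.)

52

There are too many to list fully; the first 12 (by largest part) are:
8+3
8+2+1
8+1+1+1
7+4
7+3+1
7+2+2
7+2+1+1
7+1+1+1+1
6+5
6+4+1
6+3+2
6+3+1+1
…and 40 more, for 52 total.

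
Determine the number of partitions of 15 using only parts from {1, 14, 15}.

3

They are:
15
1 + 14
1 + 1 + 1 + 1 + 1 + 1 + 1 + 1 + 1 + 1 + 1 + 1 + 1 + 1 + 1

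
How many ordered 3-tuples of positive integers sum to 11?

A composition of 11 into 3 positive parts is chosen by placing 2 dividers among the 10 gaps between 11 units: C(10,2) = 45.

45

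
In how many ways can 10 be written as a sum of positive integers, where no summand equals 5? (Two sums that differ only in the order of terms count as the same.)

A partial list (first 12 by largest part):
10
9+1
8+2
8+1+1
7+3
7+2+1
7+1+1+1
6+4
6+3+1
6+2+2
6+2+1+1
6+1+1+1+1
…and 23 more, for 35 total.

35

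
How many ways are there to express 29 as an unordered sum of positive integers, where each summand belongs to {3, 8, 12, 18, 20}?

The partitions of 29 that satisfy the conditions:
20,3,3,3
18,8,3
12,8,3,3,3
8,3,3,3,3,3,3,3

4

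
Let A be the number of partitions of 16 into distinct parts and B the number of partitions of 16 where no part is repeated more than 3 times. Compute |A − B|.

Partitions of 16 into distinct parts: 32.
Partitions of 16 where no part is repeated more than 3 times: 132.
|32 − 132| = 100.

100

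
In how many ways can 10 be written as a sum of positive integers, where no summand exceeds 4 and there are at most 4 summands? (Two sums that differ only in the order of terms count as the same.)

7

Listing the qualifying partitions of 10:
2+4+4
1+1+4+4
3+3+4
1+2+3+4
2+2+2+4
1+3+3+3
2+2+3+3
That's 7 in total.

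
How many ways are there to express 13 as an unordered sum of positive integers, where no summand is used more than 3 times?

There are too many to list fully; the first 12 (by largest part) are:
13
1+12
2+11
1+1+11
3+10
1+2+10
1+1+1+10
4+9
1+3+9
2+2+9
1+1+2+9
5+8
…and 52 more, for 64 total.

64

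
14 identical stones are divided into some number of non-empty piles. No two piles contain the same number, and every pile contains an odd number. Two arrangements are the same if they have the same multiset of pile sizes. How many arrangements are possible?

3

Enumerating:
13,1
11,3
9,5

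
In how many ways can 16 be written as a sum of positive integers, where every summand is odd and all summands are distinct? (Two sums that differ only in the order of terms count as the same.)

Listing the qualifying partitions of 16:
1, 15
3, 13
5, 11
7, 9
1, 3, 5, 7

5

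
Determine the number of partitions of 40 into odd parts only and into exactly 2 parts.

10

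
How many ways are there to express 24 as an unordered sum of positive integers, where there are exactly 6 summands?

199

Systematic enumeration (by largest part, then next-largest, …) yields 199.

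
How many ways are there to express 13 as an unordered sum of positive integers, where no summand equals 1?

24

The partitions of 13 that satisfy the conditions:
13
11, 2
10, 3
9, 4
9, 2, 2
8, 5
8, 3, 2
7, 6
7, 4, 2
7, 3, 3
7, 2, 2, 2
6, 5, 2
6, 4, 3
6, 3, 2, 2
5, 5, 3
5, 4, 4
5, 4, 2, 2
5, 3, 3, 2
5, 2, 2, 2, 2
4, 4, 3, 2
4, 3, 3, 3
4, 3, 2, 2, 2
3, 3, 3, 2, 2
3, 2, 2, 2, 2, 2
That's 24 in total.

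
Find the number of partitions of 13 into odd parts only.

18

Listing the qualifying partitions of 13:
13
11 + 1 + 1
9 + 3 + 1
9 + 1 + 1 + 1 + 1
7 + 5 + 1
7 + 3 + 3
7 + 3 + 1 + 1 + 1
7 + 1 + 1 + 1 + 1 + 1 + 1
5 + 5 + 3
5 + 5 + 1 + 1 + 1
5 + 3 + 3 + 1 + 1
5 + 3 + 1 + 1 + 1 + 1 + 1
5 + 1 + 1 + 1 + 1 + 1 + 1 + 1 + 1
3 + 3 + 3 + 3 + 1
3 + 3 + 3 + 1 + 1 + 1 + 1
3 + 3 + 1 + 1 + 1 + 1 + 1 + 1 + 1
3 + 1 + 1 + 1 + 1 + 1 + 1 + 1 + 1 + 1 + 1
1 + 1 + 1 + 1 + 1 + 1 + 1 + 1 + 1 + 1 + 1 + 1 + 1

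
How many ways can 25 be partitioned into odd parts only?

Enumerating by decreasing first part gives 142 partitions in all.

142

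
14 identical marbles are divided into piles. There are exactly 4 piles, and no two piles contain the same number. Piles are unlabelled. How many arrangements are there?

5

They are:
1, 2, 3, 8
1, 2, 4, 7
1, 2, 5, 6
1, 3, 4, 6
2, 3, 4, 5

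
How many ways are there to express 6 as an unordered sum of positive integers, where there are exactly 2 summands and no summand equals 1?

2

Listing the qualifying partitions of 6:
2 + 4
3 + 3
That's 2 in total.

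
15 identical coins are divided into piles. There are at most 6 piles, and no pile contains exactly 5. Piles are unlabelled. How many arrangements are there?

80

Direct enumeration gives 80 partitions.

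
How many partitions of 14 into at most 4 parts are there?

47

A partial list (first 12 by largest part):
14
13,1
12,2
12,1,1
11,3
11,2,1
11,1,1,1
10,4
10,3,1
10,2,2
10,2,1,1
9,5
…and 35 more, for 47 total.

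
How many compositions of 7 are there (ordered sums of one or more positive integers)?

64

There are 6 gaps and each independently is a cut or not, giving 2^6 = 64.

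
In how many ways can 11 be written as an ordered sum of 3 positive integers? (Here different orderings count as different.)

45

A composition of 11 into 3 positive parts is chosen by placing 2 dividers among the 10 gaps between 11 units: C(10,2) = 45.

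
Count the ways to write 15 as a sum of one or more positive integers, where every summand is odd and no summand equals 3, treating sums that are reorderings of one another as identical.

12

They are:
15
13, 1, 1
11, 1, 1, 1, 1
9, 5, 1
9, 1, 1, 1, 1, 1, 1
7, 7, 1
7, 5, 1, 1, 1
7, 1, 1, 1, 1, 1, 1, 1, 1
5, 5, 5
5, 5, 1, 1, 1, 1, 1
5, 1, 1, 1, 1, 1, 1, 1, 1, 1, 1
1, 1, 1, 1, 1, 1, 1, 1, 1, 1, 1, 1, 1, 1, 1
Counting gives 12.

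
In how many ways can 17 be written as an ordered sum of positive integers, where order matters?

65536

There are 16 gaps and each independently is a cut or not, giving 2^16 = 65536.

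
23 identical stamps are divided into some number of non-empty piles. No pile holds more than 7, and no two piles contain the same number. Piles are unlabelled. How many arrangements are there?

3

They are:
1 + 4 + 5 + 6 + 7
2 + 3 + 5 + 6 + 7
1 + 2 + 3 + 4 + 6 + 7
Counting gives 3.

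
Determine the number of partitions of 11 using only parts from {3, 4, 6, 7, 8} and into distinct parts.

2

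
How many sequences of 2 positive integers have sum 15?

A composition of 15 into 2 positive parts is chosen by placing 1 dividers among the 14 gaps between 15 units: C(14,1) = 14.

14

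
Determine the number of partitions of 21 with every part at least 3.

60

There are too many to list fully; the first 12 (by largest part) are:
21
3, 18
4, 17
5, 16
6, 15
3, 3, 15
7, 14
3, 4, 14
8, 13
3, 5, 13
4, 4, 13
9, 12
…and 48 more, for 60 total.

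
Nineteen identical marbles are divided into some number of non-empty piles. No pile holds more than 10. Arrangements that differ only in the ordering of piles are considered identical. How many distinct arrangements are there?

423

Systematic enumeration (by largest part, then next-largest, …) yields 423.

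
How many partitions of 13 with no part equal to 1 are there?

24

Listing the qualifying partitions of 13:
13
11, 2
10, 3
9, 4
9, 2, 2
8, 5
8, 3, 2
7, 6
7, 4, 2
7, 3, 3
7, 2, 2, 2
6, 5, 2
6, 4, 3
6, 3, 2, 2
5, 5, 3
5, 4, 4
5, 4, 2, 2
5, 3, 3, 2
5, 2, 2, 2, 2
4, 4, 3, 2
4, 3, 3, 3
4, 3, 2, 2, 2
3, 3, 3, 2, 2
3, 2, 2, 2, 2, 2
That's 24 in total.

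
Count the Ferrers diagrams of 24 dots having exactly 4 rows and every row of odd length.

23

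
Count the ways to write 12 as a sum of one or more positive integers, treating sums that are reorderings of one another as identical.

Enumerating by decreasing first part gives 77 partitions in all.

77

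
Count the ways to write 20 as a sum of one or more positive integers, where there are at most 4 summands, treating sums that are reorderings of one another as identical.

108

Enumerating by decreasing first part gives 108 partitions in all.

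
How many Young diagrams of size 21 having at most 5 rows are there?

Counting exhaustively, 221 partitions satisfy the conditions.

221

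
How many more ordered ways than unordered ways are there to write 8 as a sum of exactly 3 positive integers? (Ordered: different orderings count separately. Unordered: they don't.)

16

Compositions: C(7,2) = 21.
Partitions of 8 into exactly 3 parts: 5.
Difference: 21 − 5 = 16.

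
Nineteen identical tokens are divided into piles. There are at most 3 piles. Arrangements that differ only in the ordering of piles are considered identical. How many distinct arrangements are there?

40

A partial list (first 12 by largest part):
19
18+1
17+2
17+1+1
16+3
16+2+1
15+4
15+3+1
15+2+2
14+5
14+4+1
14+3+2
…and 28 more, for 40 total.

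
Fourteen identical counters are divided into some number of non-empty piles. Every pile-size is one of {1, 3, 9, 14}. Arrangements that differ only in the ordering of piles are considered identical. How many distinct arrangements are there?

8

Enumerating:
14
9, 3, 1, 1
9, 1, 1, 1, 1, 1
3, 3, 3, 3, 1, 1
3, 3, 3, 1, 1, 1, 1, 1
3, 3, 1, 1, 1, 1, 1, 1, 1, 1
3, 1, 1, 1, 1, 1, 1, 1, 1, 1, 1, 1
1, 1, 1, 1, 1, 1, 1, 1, 1, 1, 1, 1, 1, 1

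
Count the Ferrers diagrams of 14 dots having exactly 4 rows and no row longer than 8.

The partitions of 14 that satisfy the conditions:
8 + 4 + 1 + 1
8 + 3 + 2 + 1
8 + 2 + 2 + 2
7 + 5 + 1 + 1
7 + 4 + 2 + 1
7 + 3 + 3 + 1
7 + 3 + 2 + 2
6 + 6 + 1 + 1
6 + 5 + 2 + 1
6 + 4 + 3 + 1
6 + 4 + 2 + 2
6 + 3 + 3 + 2
5 + 5 + 3 + 1
5 + 5 + 2 + 2
5 + 4 + 4 + 1
5 + 4 + 3 + 2
5 + 3 + 3 + 3
4 + 4 + 4 + 2
4 + 4 + 3 + 3
That's 19 in total.

19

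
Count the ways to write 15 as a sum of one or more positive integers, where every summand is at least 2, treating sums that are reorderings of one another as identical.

A partial list (first 12 by largest part):
15
13, 2
12, 3
11, 4
11, 2, 2
10, 5
10, 3, 2
9, 6
9, 4, 2
9, 3, 3
9, 2, 2, 2
8, 7
…and 29 more, for 41 total.

41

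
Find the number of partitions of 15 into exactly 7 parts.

21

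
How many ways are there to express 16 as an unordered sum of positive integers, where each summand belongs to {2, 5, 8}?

The partitions of 16 that satisfy the conditions:
8+8
2+2+2+2+8
2+2+2+5+5
2+2+2+2+2+2+2+2
Counting gives 4.

4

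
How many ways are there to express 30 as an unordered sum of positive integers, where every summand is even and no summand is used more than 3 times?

105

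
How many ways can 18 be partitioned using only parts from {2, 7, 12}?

Enumerating:
2 + 2 + 2 + 12
2 + 2 + 7 + 7
2 + 2 + 2 + 2 + 2 + 2 + 2 + 2 + 2

3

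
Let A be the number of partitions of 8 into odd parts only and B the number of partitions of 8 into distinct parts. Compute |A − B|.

Partitions of 8 into odd parts only: 6.
Partitions of 8 into distinct parts: 6.
|6 − 6| = 0.

0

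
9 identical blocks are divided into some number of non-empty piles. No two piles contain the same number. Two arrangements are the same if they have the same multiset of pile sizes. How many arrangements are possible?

8

They are:
9
1 + 8
2 + 7
3 + 6
1 + 2 + 6
4 + 5
1 + 3 + 5
2 + 3 + 4
Counting gives 8.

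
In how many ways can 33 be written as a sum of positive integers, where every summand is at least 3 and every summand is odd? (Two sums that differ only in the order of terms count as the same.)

58

A partial list (first 12 by largest part):
33
3+3+27
3+5+25
3+7+23
5+5+23
3+9+21
5+7+21
3+3+3+3+21
3+11+19
5+9+19
7+7+19
3+3+3+5+19
…and 46 more, for 58 total.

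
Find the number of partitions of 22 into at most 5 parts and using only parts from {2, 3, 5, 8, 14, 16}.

Enumerating:
16 + 3 + 3
16 + 2 + 2 + 2
14 + 8
14 + 5 + 3
14 + 3 + 3 + 2
14 + 2 + 2 + 2 + 2
8 + 8 + 3 + 3
8 + 8 + 2 + 2 + 2
8 + 5 + 5 + 2 + 2
8 + 5 + 3 + 3 + 3
5 + 5 + 5 + 5 + 2
Counting gives 11.

11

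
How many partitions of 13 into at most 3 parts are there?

They are:
13
12, 1
11, 2
11, 1, 1
10, 3
10, 2, 1
9, 4
9, 3, 1
9, 2, 2
8, 5
8, 4, 1
8, 3, 2
7, 6
7, 5, 1
7, 4, 2
7, 3, 3
6, 6, 1
6, 5, 2
6, 4, 3
5, 5, 3
5, 4, 4

21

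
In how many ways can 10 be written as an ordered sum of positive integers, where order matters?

512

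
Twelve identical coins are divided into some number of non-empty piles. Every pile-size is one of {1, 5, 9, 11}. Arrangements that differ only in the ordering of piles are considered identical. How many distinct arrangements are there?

5

The partitions of 12 that satisfy the conditions:
11+1
9+1+1+1
5+5+1+1
5+1+1+1+1+1+1+1
1+1+1+1+1+1+1+1+1+1+1+1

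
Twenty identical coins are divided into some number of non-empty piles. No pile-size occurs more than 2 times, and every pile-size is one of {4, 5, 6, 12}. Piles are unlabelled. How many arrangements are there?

3

Listing the qualifying partitions of 20:
4 + 4 + 12
4 + 4 + 6 + 6
4 + 5 + 5 + 6
Counting gives 3.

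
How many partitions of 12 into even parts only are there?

Listing the qualifying partitions of 12:
12
10 + 2
8 + 4
8 + 2 + 2
6 + 6
6 + 4 + 2
6 + 2 + 2 + 2
4 + 4 + 4
4 + 4 + 2 + 2
4 + 2 + 2 + 2 + 2
2 + 2 + 2 + 2 + 2 + 2

11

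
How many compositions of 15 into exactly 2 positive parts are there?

Equivalently, choose which 1 of the 14 gaps become plus signs: C(14,1) = 14.

14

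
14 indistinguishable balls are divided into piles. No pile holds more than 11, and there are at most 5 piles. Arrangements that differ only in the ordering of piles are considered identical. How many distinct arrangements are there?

A partial list (first 12 by largest part):
11 + 3
11 + 2 + 1
11 + 1 + 1 + 1
10 + 4
10 + 3 + 1
10 + 2 + 2
10 + 2 + 1 + 1
10 + 1 + 1 + 1 + 1
9 + 5
9 + 4 + 1
9 + 3 + 2
9 + 3 + 1 + 1
…and 54 more, for 66 total.

66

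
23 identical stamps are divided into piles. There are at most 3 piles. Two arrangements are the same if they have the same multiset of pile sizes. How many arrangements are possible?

A partial list (first 12 by largest part):
23
22, 1
21, 2
21, 1, 1
20, 3
20, 2, 1
19, 4
19, 3, 1
19, 2, 2
18, 5
18, 4, 1
18, 3, 2
…and 44 more, for 56 total.

56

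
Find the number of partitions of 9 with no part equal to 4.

23

The partitions of 9 that satisfy the conditions:
9
8+1
7+2
7+1+1
6+3
6+2+1
6+1+1+1
5+3+1
5+2+2
5+2+1+1
5+1+1+1+1
3+3+3
3+3+2+1
3+3+1+1+1
3+2+2+2
3+2+2+1+1
3+2+1+1+1+1
3+1+1+1+1+1+1
2+2+2+2+1
2+2+2+1+1+1
2+2+1+1+1+1+1
2+1+1+1+1+1+1+1
1+1+1+1+1+1+1+1+1
That's 23 in total.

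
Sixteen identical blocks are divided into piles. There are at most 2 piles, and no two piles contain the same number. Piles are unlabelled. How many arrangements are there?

They are:
16
15, 1
14, 2
13, 3
12, 4
11, 5
10, 6
9, 7

8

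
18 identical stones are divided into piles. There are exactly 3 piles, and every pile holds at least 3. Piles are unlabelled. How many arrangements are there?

They are:
12+3+3
11+4+3
10+5+3
10+4+4
9+6+3
9+5+4
8+7+3
8+6+4
8+5+5
7+7+4
7+6+5
6+6+6

12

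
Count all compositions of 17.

Each of the 16 gaps between 17 units is either a break or not: 2^16 = 65536.

65536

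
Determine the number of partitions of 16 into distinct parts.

32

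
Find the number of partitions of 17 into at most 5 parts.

Direct enumeration gives 119 partitions.

119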